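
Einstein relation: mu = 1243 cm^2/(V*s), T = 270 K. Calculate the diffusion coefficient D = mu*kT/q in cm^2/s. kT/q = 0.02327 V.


Step 1: D = mu * (kT/q)
Step 2: D = 1243 * 0.02327
Step 3: D = 28.92 cm^2/s

28.92


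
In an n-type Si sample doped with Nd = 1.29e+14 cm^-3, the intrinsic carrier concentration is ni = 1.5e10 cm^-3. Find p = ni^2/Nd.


Step 1: Since Nd >> ni, n ≈ Nd = 1.29e+14 cm^-3
Step 2: p = ni^2 / n = (1.5e10)^2 / 1.29e+14
Step 3: p = 2.25e20 / 1.29e+14 = 1.74e+06 cm^-3

1.74e+06


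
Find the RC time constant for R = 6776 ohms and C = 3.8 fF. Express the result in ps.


Step 1: tau = R * C
Step 2: tau = 6776 * 3.8 fF = 6776 * 3.8e-15 F
Step 3: tau = 2.57488e-11 s = 25.7488 ps

25.7488


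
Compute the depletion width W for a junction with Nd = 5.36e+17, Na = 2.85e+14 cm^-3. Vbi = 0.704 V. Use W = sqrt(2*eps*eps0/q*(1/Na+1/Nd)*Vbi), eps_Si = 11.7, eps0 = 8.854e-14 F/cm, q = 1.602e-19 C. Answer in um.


Step 1: 1/Na + 1/Nd = 1/2.85e+14 + 1/5.36e+17 = 3.51064e-15
Step 2: 2*eps*eps0/q = 2*11.7*8.854e-14/1.602e-19 = 1.293281e+07
Step 3: W^2 = 1.293281e+07 * 3.51064e-15 * 0.704 = 3.19633e-08
Step 4: W = sqrt(3.19633e-08) = 1.788e-04 cm = 1.788 um

1.788


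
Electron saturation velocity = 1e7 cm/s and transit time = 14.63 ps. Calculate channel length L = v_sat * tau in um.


Step 1: tau in seconds = 14.63 ps * 1e-12 = 1.4630e-11 s
Step 2: L = v_sat * tau = 1e7 * 1.4630e-11 = 1.4630e-04 cm
Step 3: L in um = 1.4630e-04 * 1e4 = 1.463 um

1.463


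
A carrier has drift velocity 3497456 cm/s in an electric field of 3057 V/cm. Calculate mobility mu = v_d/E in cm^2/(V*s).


Step 1: mu = v_d / E
Step 2: mu = 3497456 / 3057
Step 3: mu = 1144.08 cm^2/(V*s)

1144.08


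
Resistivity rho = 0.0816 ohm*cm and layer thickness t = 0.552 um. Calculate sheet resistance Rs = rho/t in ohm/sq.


Step 1: Convert thickness to cm: t = 0.552 um = 5.5200e-05 cm
Step 2: Rs = rho / t = 0.0816 / 5.5200e-05
Step 3: Rs = 1478.3 ohm/sq

1478.3


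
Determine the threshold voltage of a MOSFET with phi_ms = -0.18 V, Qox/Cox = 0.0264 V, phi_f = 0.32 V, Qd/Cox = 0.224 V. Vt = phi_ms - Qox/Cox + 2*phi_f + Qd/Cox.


Step 1: Vt = phi_ms - Qox/Cox + 2*phi_f + Qd/Cox
Step 2: Vt = -0.18 - 0.0264 + 2*0.32 + 0.224
Step 3: Vt = -0.18 - 0.0264 + 0.64 + 0.224
Step 4: Vt = 0.6576 V

0.6576


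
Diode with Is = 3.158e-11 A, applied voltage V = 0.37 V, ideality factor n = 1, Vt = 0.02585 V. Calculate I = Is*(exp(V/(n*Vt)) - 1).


Step 1: V/(n*Vt) = 0.37/(1*0.02585) = 14.3133
Step 2: exp(14.3133) = 1.6451e+06
Step 3: I = 3.158e-11 * (1.6451e+06 - 1) = 5.20e-05 A

5.20e-05


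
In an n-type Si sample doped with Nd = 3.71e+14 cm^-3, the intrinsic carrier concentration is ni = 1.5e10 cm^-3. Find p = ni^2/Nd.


Step 1: Since Nd >> ni, n ≈ Nd = 3.71e+14 cm^-3
Step 2: p = ni^2 / n = (1.5e10)^2 / 3.71e+14
Step 3: p = 2.25e20 / 3.71e+14 = 6.06e+05 cm^-3

6.06e+05


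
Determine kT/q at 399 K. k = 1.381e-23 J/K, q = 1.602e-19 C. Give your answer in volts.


Step 1: kT = 1.381e-23 * 399 = 5.51019e-21 J
Step 2: Vt = kT/q = 5.51019e-21 / 1.602e-19
Step 3: Vt = 0.0344 V

0.0344


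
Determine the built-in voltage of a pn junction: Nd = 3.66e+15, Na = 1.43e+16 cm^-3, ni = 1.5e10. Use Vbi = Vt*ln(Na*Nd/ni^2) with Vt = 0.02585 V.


Step 1: Compute Na*Nd/ni^2 = 1.43e+16 * 3.66e+15 / (1.5e10)^2 = 2.3261e+11
Step 2: ln(2.3261e+11) = 26.1726
Step 3: Vbi = 0.02585 * 26.1726 = 0.677 V

0.677


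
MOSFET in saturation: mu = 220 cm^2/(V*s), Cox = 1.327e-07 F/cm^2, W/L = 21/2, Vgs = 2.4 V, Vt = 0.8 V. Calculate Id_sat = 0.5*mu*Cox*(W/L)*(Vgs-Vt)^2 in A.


Step 1: Overdrive voltage Vov = Vgs - Vt = 2.4 - 0.8 = 1.6 V
Step 2: W/L = 21/2 = 10.5
Step 3: Id = 0.5 * 220 * 1.327e-07 * 10.5 * 1.6^2
Step 4: Id = 3.92e-04 A

3.92e-04


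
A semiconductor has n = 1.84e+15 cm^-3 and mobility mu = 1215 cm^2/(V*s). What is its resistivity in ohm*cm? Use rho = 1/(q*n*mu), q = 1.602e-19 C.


Step 1: sigma = q * n * mu = 1.602e-19 * 1.84e+15 * 1215 = 3.58143e-01 S/cm
Step 2: rho = 1 / sigma = 1 / 3.58143e-01 = 2.792 ohm*cm

2.792


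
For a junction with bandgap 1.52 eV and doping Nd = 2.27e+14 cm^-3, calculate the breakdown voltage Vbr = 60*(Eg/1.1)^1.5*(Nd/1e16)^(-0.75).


Step 1: Eg/1.1 = 1.52/1.1 = 1.381818
Step 2: (Eg/1.1)^1.5 = 1.381818^1.5 = 1.624337
Step 3: (Nd/1e16)^(-0.75) = (0.0227)^(-0.75) = 17.099390
Step 4: Vbr = 60 * 1.624337 * 17.099390 = 1666.5 V

1666.5


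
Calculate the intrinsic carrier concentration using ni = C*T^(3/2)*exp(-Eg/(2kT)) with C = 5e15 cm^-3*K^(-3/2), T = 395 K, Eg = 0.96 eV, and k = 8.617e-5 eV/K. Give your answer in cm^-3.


Step 1: Compute kT = 8.617e-5 * 395 = 0.03403715 eV
Step 2: Exponent = -Eg/(2kT) = -0.96/(2*0.03403715) = -14.10224
Step 3: T^(3/2) = 395^1.5 = 7850.47
Step 4: ni = 5e15 * 7850.47 * exp(-14.10224) = 2.95e+13 cm^-3

2.95e+13


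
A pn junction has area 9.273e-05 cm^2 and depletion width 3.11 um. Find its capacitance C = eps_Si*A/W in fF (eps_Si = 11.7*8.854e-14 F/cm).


Step 1: eps_Si = 11.7 * 8.854e-14 = 1.035918e-12 F/cm
Step 2: W in cm = 3.11 * 1e-4 = 3.11e-04 cm
Step 3: C = 1.035918e-12 * 9.273e-05 / 3.11e-04 = 3.088768e-13 F
Step 4: C = 308.88 fF

308.88


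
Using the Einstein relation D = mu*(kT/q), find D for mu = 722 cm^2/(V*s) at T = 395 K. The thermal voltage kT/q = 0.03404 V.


Step 1: D = mu * (kT/q)
Step 2: D = 722 * 0.03404
Step 3: D = 24.58 cm^2/s

24.58


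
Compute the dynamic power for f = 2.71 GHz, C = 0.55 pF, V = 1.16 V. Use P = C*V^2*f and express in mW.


Step 1: V^2 = 1.16^2 = 1.3456 V^2
Step 2: P = C*V^2*f = 0.55e-12 F * 1.3456 * 2.71e9 Hz
Step 3: P = 2.0056168e-03 W
Step 4: P = 2.006 mW

2.006


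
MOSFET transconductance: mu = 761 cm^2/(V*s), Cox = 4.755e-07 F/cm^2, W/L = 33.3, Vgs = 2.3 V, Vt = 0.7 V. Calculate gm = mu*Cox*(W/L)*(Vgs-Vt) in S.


Step 1: Vov = Vgs - Vt = 2.3 - 0.7 = 1.6 V
Step 2: gm = mu * Cox * (W/L) * Vov
Step 3: gm = 761 * 4.755e-07 * 33.3 * 1.6 = 1.93e-02 S

1.93e-02


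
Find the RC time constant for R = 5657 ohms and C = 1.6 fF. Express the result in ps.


Step 1: tau = R * C
Step 2: tau = 5657 * 1.6 fF = 5657 * 1.6e-15 F
Step 3: tau = 9.0512e-12 s = 9.0512 ps

9.0512


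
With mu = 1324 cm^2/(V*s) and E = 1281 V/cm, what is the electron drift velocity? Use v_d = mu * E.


Step 1: v_d = mu * E
Step 2: v_d = 1324 * 1281 = 1696044
Step 3: v_d = 1.70e+06 cm/s

1.70e+06


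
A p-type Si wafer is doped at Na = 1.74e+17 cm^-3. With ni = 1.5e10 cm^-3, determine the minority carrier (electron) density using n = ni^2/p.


Step 1: Majority hole concentration p ≈ Na = 1.74e+17 cm^-3
Step 2: n = ni^2 / Na = (1.5e10)^2 / 1.74e+17
Step 3: n = 1.29e+03 cm^-3

1.29e+03


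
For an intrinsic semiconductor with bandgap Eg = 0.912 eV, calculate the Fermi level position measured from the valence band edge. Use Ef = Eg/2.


Step 1: For an intrinsic semiconductor, the Fermi level sits at midgap.
Step 2: Ef = Eg / 2 = 0.912 / 2 = 0.456 eV

0.456


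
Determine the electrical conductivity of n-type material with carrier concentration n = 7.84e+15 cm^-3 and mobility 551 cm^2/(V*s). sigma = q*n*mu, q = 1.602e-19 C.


Step 1: sigma = q * n * mu
Step 2: sigma = 1.602e-19 * 7.84e+15 * 551
Step 3: sigma = 6.920e-01 S/cm

6.920e-01


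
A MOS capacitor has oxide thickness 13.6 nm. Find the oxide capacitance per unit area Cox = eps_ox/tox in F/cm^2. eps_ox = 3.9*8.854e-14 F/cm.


Step 1: eps_ox = 3.9 * 8.854e-14 = 3.45306e-13 F/cm
Step 2: tox in cm = 13.6 nm * 1e-7 = 1.3600e-06 cm
Step 3: Cox = 3.45306e-13 / 1.3600e-06 = 2.54e-07 F/cm^2

2.54e-07


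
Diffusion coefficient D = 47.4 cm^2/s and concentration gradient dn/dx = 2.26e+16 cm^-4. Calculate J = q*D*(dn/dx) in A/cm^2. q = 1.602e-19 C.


Step 1: J = q * D * (dn/dx)
Step 2: J = 1.602e-19 * 47.4 * 2.26e+16
Step 3: J = 1.72e-01 A/cm^2

1.72e-01


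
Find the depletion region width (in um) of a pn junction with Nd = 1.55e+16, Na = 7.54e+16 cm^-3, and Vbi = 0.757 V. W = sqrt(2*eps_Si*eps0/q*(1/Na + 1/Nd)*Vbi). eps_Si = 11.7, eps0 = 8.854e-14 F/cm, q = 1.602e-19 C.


Step 1: 1/Na + 1/Nd = 1/7.54e+16 + 1/1.55e+16 = 7.77787e-17
Step 2: 2*eps*eps0/q = 2*11.7*8.854e-14/1.602e-19 = 1.293281e+07
Step 3: W^2 = 1.293281e+07 * 7.77787e-17 * 0.757 = 7.61464e-10
Step 4: W = sqrt(7.61464e-10) = 2.759e-05 cm = 0.2759 um

0.2759


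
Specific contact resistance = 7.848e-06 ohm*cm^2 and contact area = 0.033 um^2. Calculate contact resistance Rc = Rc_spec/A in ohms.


Step 1: Convert area to cm^2: 0.033 um^2 = 3.3000e-10 cm^2
Step 2: Rc = Rc_spec / A = 7.848e-06 / 3.3000e-10
Step 3: Rc = 2.38e+04 ohms

2.38e+04


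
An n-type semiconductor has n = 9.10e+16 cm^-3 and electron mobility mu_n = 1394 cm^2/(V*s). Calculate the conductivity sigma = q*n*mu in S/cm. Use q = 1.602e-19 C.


Step 1: sigma = q * n * mu
Step 2: sigma = 1.602e-19 * 9.10e+16 * 1394
Step 3: sigma = 2.032e+01 S/cm

2.032e+01


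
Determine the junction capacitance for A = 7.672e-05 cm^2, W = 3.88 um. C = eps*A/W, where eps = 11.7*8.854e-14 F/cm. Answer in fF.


Step 1: eps_Si = 11.7 * 8.854e-14 = 1.035918e-12 F/cm
Step 2: W in cm = 3.88 * 1e-4 = 3.88e-04 cm
Step 3: C = 1.035918e-12 * 7.672e-05 / 3.88e-04 = 2.048341e-13 F
Step 4: C = 204.83 fF

204.83


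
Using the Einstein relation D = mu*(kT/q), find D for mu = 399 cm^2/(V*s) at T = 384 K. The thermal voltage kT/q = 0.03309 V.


Step 1: D = mu * (kT/q)
Step 2: D = 399 * 0.03309
Step 3: D = 13.2 cm^2/s

13.2


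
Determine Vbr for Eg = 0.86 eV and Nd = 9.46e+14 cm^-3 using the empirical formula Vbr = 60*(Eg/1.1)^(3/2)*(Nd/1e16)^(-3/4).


Step 1: Eg/1.1 = 0.86/1.1 = 0.781818
Step 2: (Eg/1.1)^1.5 = 0.781818^1.5 = 0.691287
Step 3: (Nd/1e16)^(-0.75) = (0.0946)^(-0.75) = 5.862484
Step 4: Vbr = 60 * 0.691287 * 5.862484 = 243.2 V

243.2


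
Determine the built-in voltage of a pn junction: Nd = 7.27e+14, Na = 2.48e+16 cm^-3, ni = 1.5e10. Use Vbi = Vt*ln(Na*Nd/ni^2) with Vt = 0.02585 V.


Step 1: Compute Na*Nd/ni^2 = 2.48e+16 * 7.27e+14 / (1.5e10)^2 = 8.0132e+10
Step 2: ln(8.0132e+10) = 25.1069
Step 3: Vbi = 0.02585 * 25.1069 = 0.649 V

0.649


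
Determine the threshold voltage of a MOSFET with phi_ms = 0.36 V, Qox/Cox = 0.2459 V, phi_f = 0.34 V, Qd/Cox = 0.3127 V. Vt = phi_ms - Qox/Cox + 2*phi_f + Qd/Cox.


Step 1: Vt = phi_ms - Qox/Cox + 2*phi_f + Qd/Cox
Step 2: Vt = 0.36 - 0.2459 + 2*0.34 + 0.3127
Step 3: Vt = 0.36 - 0.2459 + 0.68 + 0.3127
Step 4: Vt = 1.1068 V

1.1068


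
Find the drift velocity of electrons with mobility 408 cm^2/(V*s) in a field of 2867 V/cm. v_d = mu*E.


Step 1: v_d = mu * E
Step 2: v_d = 408 * 2867 = 1169736
Step 3: v_d = 1.17e+06 cm/s

1.17e+06


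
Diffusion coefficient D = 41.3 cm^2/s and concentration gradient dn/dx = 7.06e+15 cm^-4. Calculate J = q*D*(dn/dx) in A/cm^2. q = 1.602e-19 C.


Step 1: J = q * D * (dn/dx)
Step 2: J = 1.602e-19 * 41.3 * 7.06e+15
Step 3: J = 4.67e-02 A/cm^2

4.67e-02


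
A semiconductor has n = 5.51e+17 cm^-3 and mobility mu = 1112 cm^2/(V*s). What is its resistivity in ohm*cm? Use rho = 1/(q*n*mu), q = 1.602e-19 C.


Step 1: sigma = q * n * mu = 1.602e-19 * 5.51e+17 * 1112 = 9.81565e+01 S/cm
Step 2: rho = 1 / sigma = 1 / 9.81565e+01 = 0.01019 ohm*cm

0.01019


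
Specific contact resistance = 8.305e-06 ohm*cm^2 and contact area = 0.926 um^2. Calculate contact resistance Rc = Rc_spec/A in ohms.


Step 1: Convert area to cm^2: 0.926 um^2 = 9.2600e-09 cm^2
Step 2: Rc = Rc_spec / A = 8.305e-06 / 9.2600e-09
Step 3: Rc = 8.97e+02 ohms

8.97e+02


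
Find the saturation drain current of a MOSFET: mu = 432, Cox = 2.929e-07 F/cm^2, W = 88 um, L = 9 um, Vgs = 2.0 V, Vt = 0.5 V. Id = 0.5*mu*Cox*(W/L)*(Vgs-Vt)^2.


Step 1: Overdrive voltage Vov = Vgs - Vt = 2.0 - 0.5 = 1.5 V
Step 2: W/L = 88/9 = 9.77778
Step 3: Id = 0.5 * 432 * 2.929e-07 * 9.77778 * 1.5^2
Step 4: Id = 1.39e-03 A

1.39e-03


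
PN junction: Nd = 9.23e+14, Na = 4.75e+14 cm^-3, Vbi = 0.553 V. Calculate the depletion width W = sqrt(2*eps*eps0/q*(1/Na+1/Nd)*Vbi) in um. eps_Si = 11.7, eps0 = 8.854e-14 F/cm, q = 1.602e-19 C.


Step 1: 1/Na + 1/Nd = 1/4.75e+14 + 1/9.23e+14 = 3.18869e-15
Step 2: 2*eps*eps0/q = 2*11.7*8.854e-14/1.602e-19 = 1.293281e+07
Step 3: W^2 = 1.293281e+07 * 3.18869e-15 * 0.553 = 2.28050e-08
Step 4: W = sqrt(2.28050e-08) = 1.510e-04 cm = 1.51 um

1.51


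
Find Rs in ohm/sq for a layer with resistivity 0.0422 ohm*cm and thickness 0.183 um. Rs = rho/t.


Step 1: Convert thickness to cm: t = 0.183 um = 1.8300e-05 cm
Step 2: Rs = rho / t = 0.0422 / 1.8300e-05
Step 3: Rs = 2306.0 ohm/sq

2306.0


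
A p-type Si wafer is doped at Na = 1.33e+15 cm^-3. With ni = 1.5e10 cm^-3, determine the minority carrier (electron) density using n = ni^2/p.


Step 1: Majority hole concentration p ≈ Na = 1.33e+15 cm^-3
Step 2: n = ni^2 / Na = (1.5e10)^2 / 1.33e+15
Step 3: n = 1.69e+05 cm^-3

1.69e+05


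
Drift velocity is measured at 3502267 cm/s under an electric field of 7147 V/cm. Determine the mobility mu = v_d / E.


Step 1: mu = v_d / E
Step 2: mu = 3502267 / 7147
Step 3: mu = 490.03 cm^2/(V*s)

490.03


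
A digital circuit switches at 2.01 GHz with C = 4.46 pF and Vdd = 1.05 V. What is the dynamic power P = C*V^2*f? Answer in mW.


Step 1: V^2 = 1.05^2 = 1.1025 V^2
Step 2: P = C*V^2*f = 4.46e-12 F * 1.1025 * 2.01e9 Hz
Step 3: P = 9.8834715e-03 W
Step 4: P = 9.883 mW

9.883


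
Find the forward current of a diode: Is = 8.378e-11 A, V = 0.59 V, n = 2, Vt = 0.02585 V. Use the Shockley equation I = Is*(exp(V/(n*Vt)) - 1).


Step 1: V/(n*Vt) = 0.59/(2*0.02585) = 11.4120
Step 2: exp(11.4120) = 9.0400e+04
Step 3: I = 8.378e-11 * (9.0400e+04 - 1) = 7.57e-06 A

7.57e-06


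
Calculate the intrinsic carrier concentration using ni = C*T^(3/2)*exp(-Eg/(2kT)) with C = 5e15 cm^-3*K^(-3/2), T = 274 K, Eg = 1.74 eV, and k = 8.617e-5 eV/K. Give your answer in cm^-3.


Step 1: Compute kT = 8.617e-5 * 274 = 0.02361058 eV
Step 2: Exponent = -Eg/(2kT) = -1.74/(2*0.02361058) = -36.84789
Step 3: T^(3/2) = 274^1.5 = 4535.51
Step 4: ni = 5e15 * 4535.51 * exp(-36.84789) = 2.25e+03 cm^-3

2.25e+03


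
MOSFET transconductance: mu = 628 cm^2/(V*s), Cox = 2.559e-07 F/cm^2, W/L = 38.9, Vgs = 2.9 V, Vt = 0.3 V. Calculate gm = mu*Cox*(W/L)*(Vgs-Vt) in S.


Step 1: Vov = Vgs - Vt = 2.9 - 0.3 = 2.6 V
Step 2: gm = mu * Cox * (W/L) * Vov
Step 3: gm = 628 * 2.559e-07 * 38.9 * 2.6 = 1.63e-02 S

1.63e-02


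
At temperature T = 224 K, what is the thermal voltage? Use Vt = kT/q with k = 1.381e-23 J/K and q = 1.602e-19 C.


Step 1: kT = 1.381e-23 * 224 = 3.09344e-21 J
Step 2: Vt = kT/q = 3.09344e-21 / 1.602e-19
Step 3: Vt = 0.01931 V

0.01931


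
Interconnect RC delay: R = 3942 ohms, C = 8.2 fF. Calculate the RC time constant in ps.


Step 1: tau = R * C
Step 2: tau = 3942 * 8.2 fF = 3942 * 8.2e-15 F
Step 3: tau = 3.23244e-11 s = 32.3244 ps

32.3244


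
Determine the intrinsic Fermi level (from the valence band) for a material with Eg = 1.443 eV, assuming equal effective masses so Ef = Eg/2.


Step 1: For an intrinsic semiconductor, the Fermi level sits at midgap.
Step 2: Ef = Eg / 2 = 1.443 / 2 = 0.7215 eV

0.7215


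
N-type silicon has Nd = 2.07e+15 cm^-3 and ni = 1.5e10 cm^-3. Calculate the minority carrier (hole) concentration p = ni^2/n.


Step 1: Since Nd >> ni, n ≈ Nd = 2.07e+15 cm^-3
Step 2: p = ni^2 / n = (1.5e10)^2 / 2.07e+15
Step 3: p = 2.25e20 / 2.07e+15 = 1.09e+05 cm^-3

1.09e+05


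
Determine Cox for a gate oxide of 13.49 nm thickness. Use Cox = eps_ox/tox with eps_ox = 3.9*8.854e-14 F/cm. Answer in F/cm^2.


Step 1: eps_ox = 3.9 * 8.854e-14 = 3.45306e-13 F/cm
Step 2: tox in cm = 13.49 nm * 1e-7 = 1.3490e-06 cm
Step 3: Cox = 3.45306e-13 / 1.3490e-06 = 2.56e-07 F/cm^2

2.56e-07


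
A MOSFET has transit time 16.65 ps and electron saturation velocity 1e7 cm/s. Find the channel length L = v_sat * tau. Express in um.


Step 1: tau in seconds = 16.65 ps * 1e-12 = 1.6650e-11 s
Step 2: L = v_sat * tau = 1e7 * 1.6650e-11 = 1.6650e-04 cm
Step 3: L in um = 1.6650e-04 * 1e4 = 1.665 um

1.665


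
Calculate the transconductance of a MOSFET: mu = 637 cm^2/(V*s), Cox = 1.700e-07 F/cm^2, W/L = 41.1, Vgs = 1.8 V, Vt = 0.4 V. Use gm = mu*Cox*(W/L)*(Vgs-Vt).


Step 1: Vov = Vgs - Vt = 1.8 - 0.4 = 1.4 V
Step 2: gm = mu * Cox * (W/L) * Vov
Step 3: gm = 637 * 1.700e-07 * 41.1 * 1.4 = 6.23e-03 S

6.23e-03


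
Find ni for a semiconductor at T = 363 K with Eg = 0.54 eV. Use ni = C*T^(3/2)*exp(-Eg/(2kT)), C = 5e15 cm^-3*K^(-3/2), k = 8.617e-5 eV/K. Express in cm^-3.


Step 1: Compute kT = 8.617e-5 * 363 = 0.03127971 eV
Step 2: Exponent = -Eg/(2kT) = -0.54/(2*0.03127971) = -8.63179
Step 3: T^(3/2) = 363^1.5 = 6916.08
Step 4: ni = 5e15 * 6916.08 * exp(-8.63179) = 6.17e+15 cm^-3

6.17e+15


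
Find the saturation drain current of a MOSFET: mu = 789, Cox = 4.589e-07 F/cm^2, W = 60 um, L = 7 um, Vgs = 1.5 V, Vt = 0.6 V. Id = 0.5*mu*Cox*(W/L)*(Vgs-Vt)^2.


Step 1: Overdrive voltage Vov = Vgs - Vt = 1.5 - 0.6 = 0.9 V
Step 2: W/L = 60/7 = 8.57143
Step 3: Id = 0.5 * 789 * 4.589e-07 * 8.57143 * 0.9^2
Step 4: Id = 1.26e-03 A

1.26e-03


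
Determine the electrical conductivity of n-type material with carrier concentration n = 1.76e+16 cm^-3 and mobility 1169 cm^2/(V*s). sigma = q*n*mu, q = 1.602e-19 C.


Step 1: sigma = q * n * mu
Step 2: sigma = 1.602e-19 * 1.76e+16 * 1169
Step 3: sigma = 3.296e+00 S/cm

3.296e+00


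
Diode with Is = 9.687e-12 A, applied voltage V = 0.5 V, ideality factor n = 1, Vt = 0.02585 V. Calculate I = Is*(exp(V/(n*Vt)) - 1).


Step 1: V/(n*Vt) = 0.5/(1*0.02585) = 19.3424
Step 2: exp(19.3424) = 2.5136e+08
Step 3: I = 9.687e-12 * (2.5136e+08 - 1) = 2.43e-03 A

2.43e-03


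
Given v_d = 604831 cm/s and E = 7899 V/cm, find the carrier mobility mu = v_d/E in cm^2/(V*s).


Step 1: mu = v_d / E
Step 2: mu = 604831 / 7899
Step 3: mu = 76.57 cm^2/(V*s)

76.57


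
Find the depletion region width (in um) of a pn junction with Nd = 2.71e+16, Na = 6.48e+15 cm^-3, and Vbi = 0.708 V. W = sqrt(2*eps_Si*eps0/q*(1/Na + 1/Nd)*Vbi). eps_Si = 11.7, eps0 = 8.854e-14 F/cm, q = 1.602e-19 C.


Step 1: 1/Na + 1/Nd = 1/6.48e+15 + 1/2.71e+16 = 1.91221e-16
Step 2: 2*eps*eps0/q = 2*11.7*8.854e-14/1.602e-19 = 1.293281e+07
Step 3: W^2 = 1.293281e+07 * 1.91221e-16 * 0.708 = 1.75090e-09
Step 4: W = sqrt(1.75090e-09) = 4.184e-05 cm = 0.4184 um

0.4184


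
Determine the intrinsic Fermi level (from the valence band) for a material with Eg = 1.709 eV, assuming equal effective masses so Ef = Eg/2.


Step 1: For an intrinsic semiconductor, the Fermi level sits at midgap.
Step 2: Ef = Eg / 2 = 1.709 / 2 = 0.8545 eV

0.8545


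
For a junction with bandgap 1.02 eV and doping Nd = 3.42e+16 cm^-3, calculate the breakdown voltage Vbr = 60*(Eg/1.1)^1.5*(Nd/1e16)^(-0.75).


Step 1: Eg/1.1 = 1.02/1.1 = 0.927273
Step 2: (Eg/1.1)^1.5 = 0.927273^1.5 = 0.892918
Step 3: (Nd/1e16)^(-0.75) = (3.42)^(-0.75) = 0.397631
Step 4: Vbr = 60 * 0.892918 * 0.397631 = 21.3 V

21.3


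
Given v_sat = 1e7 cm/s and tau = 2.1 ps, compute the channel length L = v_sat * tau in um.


Step 1: tau in seconds = 2.1 ps * 1e-12 = 2.1000e-12 s
Step 2: L = v_sat * tau = 1e7 * 2.1000e-12 = 2.1000e-05 cm
Step 3: L in um = 2.1000e-05 * 1e4 = 0.21 um

0.21


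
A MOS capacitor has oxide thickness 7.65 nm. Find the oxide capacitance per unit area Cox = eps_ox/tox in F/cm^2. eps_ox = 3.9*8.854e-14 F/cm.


Step 1: eps_ox = 3.9 * 8.854e-14 = 3.45306e-13 F/cm
Step 2: tox in cm = 7.65 nm * 1e-7 = 7.6500e-07 cm
Step 3: Cox = 3.45306e-13 / 7.6500e-07 = 4.51e-07 F/cm^2

4.51e-07


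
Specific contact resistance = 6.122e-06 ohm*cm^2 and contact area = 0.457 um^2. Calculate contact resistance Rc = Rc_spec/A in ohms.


Step 1: Convert area to cm^2: 0.457 um^2 = 4.5700e-09 cm^2
Step 2: Rc = Rc_spec / A = 6.122e-06 / 4.5700e-09
Step 3: Rc = 1.34e+03 ohms

1.34e+03


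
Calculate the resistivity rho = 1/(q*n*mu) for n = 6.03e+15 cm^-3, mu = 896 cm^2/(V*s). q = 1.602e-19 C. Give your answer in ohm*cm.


Step 1: sigma = q * n * mu = 1.602e-19 * 6.03e+15 * 896 = 8.65541e-01 S/cm
Step 2: rho = 1 / sigma = 1 / 8.65541e-01 = 1.155 ohm*cm

1.155


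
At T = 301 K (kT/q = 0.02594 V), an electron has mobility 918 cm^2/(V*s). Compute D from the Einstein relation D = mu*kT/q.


Step 1: D = mu * (kT/q)
Step 2: D = 918 * 0.02594
Step 3: D = 23.81 cm^2/s

23.81


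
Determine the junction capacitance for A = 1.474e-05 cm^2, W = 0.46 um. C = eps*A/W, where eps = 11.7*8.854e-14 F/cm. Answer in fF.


Step 1: eps_Si = 11.7 * 8.854e-14 = 1.035918e-12 F/cm
Step 2: W in cm = 0.46 * 1e-4 = 4.60e-05 cm
Step 3: C = 1.035918e-12 * 1.474e-05 / 4.60e-05 = 3.319442e-13 F
Step 4: C = 331.94 fF

331.94


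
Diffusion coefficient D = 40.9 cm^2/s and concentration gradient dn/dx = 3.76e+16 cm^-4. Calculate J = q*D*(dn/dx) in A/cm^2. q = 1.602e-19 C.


Step 1: J = q * D * (dn/dx)
Step 2: J = 1.602e-19 * 40.9 * 3.76e+16
Step 3: J = 2.46e-01 A/cm^2

2.46e-01


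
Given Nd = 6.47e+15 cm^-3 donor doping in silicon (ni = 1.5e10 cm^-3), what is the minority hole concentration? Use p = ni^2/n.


Step 1: Since Nd >> ni, n ≈ Nd = 6.47e+15 cm^-3
Step 2: p = ni^2 / n = (1.5e10)^2 / 6.47e+15
Step 3: p = 2.25e20 / 6.47e+15 = 3.48e+04 cm^-3

3.48e+04


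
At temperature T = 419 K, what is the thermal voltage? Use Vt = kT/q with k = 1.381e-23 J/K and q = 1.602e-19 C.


Step 1: kT = 1.381e-23 * 419 = 5.78639e-21 J
Step 2: Vt = kT/q = 5.78639e-21 / 1.602e-19
Step 3: Vt = 0.03612 V

0.03612


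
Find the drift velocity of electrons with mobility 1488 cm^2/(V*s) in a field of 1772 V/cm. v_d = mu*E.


Step 1: v_d = mu * E
Step 2: v_d = 1488 * 1772 = 2636736
Step 3: v_d = 2.64e+06 cm/s

2.64e+06


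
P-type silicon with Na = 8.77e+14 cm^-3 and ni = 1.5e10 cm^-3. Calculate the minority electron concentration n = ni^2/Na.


Step 1: Majority hole concentration p ≈ Na = 8.77e+14 cm^-3
Step 2: n = ni^2 / Na = (1.5e10)^2 / 8.77e+14
Step 3: n = 2.57e+05 cm^-3

2.57e+05


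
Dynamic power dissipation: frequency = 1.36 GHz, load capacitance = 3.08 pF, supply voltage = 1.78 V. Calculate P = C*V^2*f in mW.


Step 1: V^2 = 1.78^2 = 3.1684 V^2
Step 2: P = C*V^2*f = 3.08e-12 F * 3.1684 * 1.36e9 Hz
Step 3: P = 1.327179392e-02 W
Step 4: P = 13.272 mW

13.272


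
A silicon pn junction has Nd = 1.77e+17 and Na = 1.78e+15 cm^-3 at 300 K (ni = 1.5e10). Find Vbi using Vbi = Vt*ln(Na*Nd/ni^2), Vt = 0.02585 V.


Step 1: Compute Na*Nd/ni^2 = 1.78e+15 * 1.77e+17 / (1.5e10)^2 = 1.4003e+12
Step 2: ln(1.4003e+12) = 27.9677
Step 3: Vbi = 0.02585 * 27.9677 = 0.723 V

0.723


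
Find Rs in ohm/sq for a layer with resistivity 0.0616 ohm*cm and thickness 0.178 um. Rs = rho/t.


Step 1: Convert thickness to cm: t = 0.178 um = 1.7800e-05 cm
Step 2: Rs = rho / t = 0.0616 / 1.7800e-05
Step 3: Rs = 3460.7 ohm/sq

3460.7


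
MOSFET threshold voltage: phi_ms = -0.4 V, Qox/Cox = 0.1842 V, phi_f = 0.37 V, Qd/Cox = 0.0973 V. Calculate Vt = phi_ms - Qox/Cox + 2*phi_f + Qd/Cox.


Step 1: Vt = phi_ms - Qox/Cox + 2*phi_f + Qd/Cox
Step 2: Vt = -0.4 - 0.1842 + 2*0.37 + 0.0973
Step 3: Vt = -0.4 - 0.1842 + 0.74 + 0.0973
Step 4: Vt = 0.2531 V

0.2531


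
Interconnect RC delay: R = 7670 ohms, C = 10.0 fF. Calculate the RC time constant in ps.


Step 1: tau = R * C
Step 2: tau = 7670 * 10.0 fF = 7670 * 1.0e-14 F
Step 3: tau = 7.67e-11 s = 76.7 ps

76.7


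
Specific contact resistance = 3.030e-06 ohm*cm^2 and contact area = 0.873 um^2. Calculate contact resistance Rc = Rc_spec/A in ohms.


Step 1: Convert area to cm^2: 0.873 um^2 = 8.7300e-09 cm^2
Step 2: Rc = Rc_spec / A = 3.030e-06 / 8.7300e-09
Step 3: Rc = 3.47e+02 ohms

3.47e+02


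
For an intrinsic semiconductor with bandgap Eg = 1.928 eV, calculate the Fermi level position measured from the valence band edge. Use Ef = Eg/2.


Step 1: For an intrinsic semiconductor, the Fermi level sits at midgap.
Step 2: Ef = Eg / 2 = 1.928 / 2 = 0.964 eV

0.964


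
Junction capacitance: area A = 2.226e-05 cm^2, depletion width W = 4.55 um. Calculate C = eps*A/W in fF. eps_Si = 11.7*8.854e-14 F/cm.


Step 1: eps_Si = 11.7 * 8.854e-14 = 1.035918e-12 F/cm
Step 2: W in cm = 4.55 * 1e-4 = 4.55e-04 cm
Step 3: C = 1.035918e-12 * 2.226e-05 / 4.55e-04 = 5.068030e-14 F
Step 4: C = 50.68 fF

50.68


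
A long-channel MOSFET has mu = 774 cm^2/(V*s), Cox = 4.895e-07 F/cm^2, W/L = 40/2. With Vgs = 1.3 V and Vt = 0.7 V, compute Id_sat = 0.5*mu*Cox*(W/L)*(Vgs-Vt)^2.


Step 1: Overdrive voltage Vov = Vgs - Vt = 1.3 - 0.7 = 0.6 V
Step 2: W/L = 40/2 = 20
Step 3: Id = 0.5 * 774 * 4.895e-07 * 20 * 0.6^2
Step 4: Id = 1.36e-03 A

1.36e-03


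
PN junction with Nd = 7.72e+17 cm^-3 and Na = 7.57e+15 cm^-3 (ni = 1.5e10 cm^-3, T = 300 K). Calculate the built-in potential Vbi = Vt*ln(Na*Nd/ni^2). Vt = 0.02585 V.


Step 1: Compute Na*Nd/ni^2 = 7.57e+15 * 7.72e+17 / (1.5e10)^2 = 2.5974e+13
Step 2: ln(2.5974e+13) = 30.8881
Step 3: Vbi = 0.02585 * 30.8881 = 0.798 V

0.798


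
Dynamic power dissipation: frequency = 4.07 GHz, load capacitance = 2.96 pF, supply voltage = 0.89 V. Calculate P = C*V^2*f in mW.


Step 1: V^2 = 0.89^2 = 0.7921 V^2
Step 2: P = C*V^2*f = 2.96e-12 F * 0.7921 * 4.07e9 Hz
Step 3: P = 9.54258712e-03 W
Step 4: P = 9.543 mW

9.543


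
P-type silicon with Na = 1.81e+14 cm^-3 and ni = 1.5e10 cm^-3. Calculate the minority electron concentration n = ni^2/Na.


Step 1: Majority hole concentration p ≈ Na = 1.81e+14 cm^-3
Step 2: n = ni^2 / Na = (1.5e10)^2 / 1.81e+14
Step 3: n = 1.24e+06 cm^-3

1.24e+06


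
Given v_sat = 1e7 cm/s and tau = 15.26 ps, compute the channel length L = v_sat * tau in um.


Step 1: tau in seconds = 15.26 ps * 1e-12 = 1.5260e-11 s
Step 2: L = v_sat * tau = 1e7 * 1.5260e-11 = 1.5260e-04 cm
Step 3: L in um = 1.5260e-04 * 1e4 = 1.526 um

1.526


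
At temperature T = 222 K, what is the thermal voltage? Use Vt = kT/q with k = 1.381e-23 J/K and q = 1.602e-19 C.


Step 1: kT = 1.381e-23 * 222 = 3.06582e-21 J
Step 2: Vt = kT/q = 3.06582e-21 / 1.602e-19
Step 3: Vt = 0.01914 V

0.01914


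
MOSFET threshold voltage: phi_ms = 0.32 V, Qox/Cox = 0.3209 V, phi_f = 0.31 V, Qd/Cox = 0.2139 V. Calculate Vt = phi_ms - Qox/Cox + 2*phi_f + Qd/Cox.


Step 1: Vt = phi_ms - Qox/Cox + 2*phi_f + Qd/Cox
Step 2: Vt = 0.32 - 0.3209 + 2*0.31 + 0.2139
Step 3: Vt = 0.32 - 0.3209 + 0.62 + 0.2139
Step 4: Vt = 0.833 V

0.833


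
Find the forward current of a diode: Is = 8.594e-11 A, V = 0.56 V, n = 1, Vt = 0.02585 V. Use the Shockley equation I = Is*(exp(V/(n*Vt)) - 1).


Step 1: V/(n*Vt) = 0.56/(1*0.02585) = 21.6634
Step 2: exp(21.6634) = 2.5603e+09
Step 3: I = 8.594e-11 * (2.5603e+09 - 1) = 2.20e-01 A

2.20e-01


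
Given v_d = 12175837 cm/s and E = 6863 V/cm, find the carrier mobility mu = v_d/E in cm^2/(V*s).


Step 1: mu = v_d / E
Step 2: mu = 12175837 / 6863
Step 3: mu = 1774.13 cm^2/(V*s)

1774.13


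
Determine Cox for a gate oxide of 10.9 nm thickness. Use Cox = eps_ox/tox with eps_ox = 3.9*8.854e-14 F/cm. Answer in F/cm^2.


Step 1: eps_ox = 3.9 * 8.854e-14 = 3.45306e-13 F/cm
Step 2: tox in cm = 10.9 nm * 1e-7 = 1.0900e-06 cm
Step 3: Cox = 3.45306e-13 / 1.0900e-06 = 3.17e-07 F/cm^2

3.17e-07


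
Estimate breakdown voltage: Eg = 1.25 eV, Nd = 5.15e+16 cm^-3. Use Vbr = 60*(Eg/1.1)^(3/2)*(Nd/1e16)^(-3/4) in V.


Step 1: Eg/1.1 = 1.25/1.1 = 1.136364
Step 2: (Eg/1.1)^1.5 = 1.136364^1.5 = 1.211368
Step 3: (Nd/1e16)^(-0.75) = (5.15)^(-0.75) = 0.292513
Step 4: Vbr = 60 * 1.211368 * 0.292513 = 21.3 V

21.3


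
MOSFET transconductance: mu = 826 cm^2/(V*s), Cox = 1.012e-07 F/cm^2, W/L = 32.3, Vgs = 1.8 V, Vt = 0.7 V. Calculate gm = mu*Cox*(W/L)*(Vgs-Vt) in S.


Step 1: Vov = Vgs - Vt = 1.8 - 0.7 = 1.1 V
Step 2: gm = mu * Cox * (W/L) * Vov
Step 3: gm = 826 * 1.012e-07 * 32.3 * 1.1 = 2.97e-03 S

2.97e-03


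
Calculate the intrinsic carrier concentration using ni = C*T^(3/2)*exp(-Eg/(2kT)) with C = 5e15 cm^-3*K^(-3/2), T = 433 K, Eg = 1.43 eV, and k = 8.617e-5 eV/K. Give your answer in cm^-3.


Step 1: Compute kT = 8.617e-5 * 433 = 0.03731161 eV
Step 2: Exponent = -Eg/(2kT) = -1.43/(2*0.03731161) = -19.16294
Step 3: T^(3/2) = 433^1.5 = 9010.15
Step 4: ni = 5e15 * 9010.15 * exp(-19.16294) = 2.14e+11 cm^-3

2.14e+11


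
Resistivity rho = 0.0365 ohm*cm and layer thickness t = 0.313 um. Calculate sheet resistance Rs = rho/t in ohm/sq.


Step 1: Convert thickness to cm: t = 0.313 um = 3.1300e-05 cm
Step 2: Rs = rho / t = 0.0365 / 3.1300e-05
Step 3: Rs = 1166.1 ohm/sq

1166.1


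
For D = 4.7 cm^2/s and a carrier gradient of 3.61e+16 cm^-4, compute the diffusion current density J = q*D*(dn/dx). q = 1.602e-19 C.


Step 1: J = q * D * (dn/dx)
Step 2: J = 1.602e-19 * 4.7 * 3.61e+16
Step 3: J = 2.72e-02 A/cm^2

2.72e-02


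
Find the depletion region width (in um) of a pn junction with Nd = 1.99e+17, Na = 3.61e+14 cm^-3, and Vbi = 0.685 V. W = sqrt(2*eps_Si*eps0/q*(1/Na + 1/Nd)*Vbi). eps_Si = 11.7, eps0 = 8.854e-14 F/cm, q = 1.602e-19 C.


Step 1: 1/Na + 1/Nd = 1/3.61e+14 + 1/1.99e+17 = 2.77511e-15
Step 2: 2*eps*eps0/q = 2*11.7*8.854e-14/1.602e-19 = 1.293281e+07
Step 3: W^2 = 1.293281e+07 * 2.77511e-15 * 0.685 = 2.45846e-08
Step 4: W = sqrt(2.45846e-08) = 1.568e-04 cm = 1.568 um

1.568


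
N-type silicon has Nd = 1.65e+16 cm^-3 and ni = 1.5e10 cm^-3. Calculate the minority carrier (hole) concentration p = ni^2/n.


Step 1: Since Nd >> ni, n ≈ Nd = 1.65e+16 cm^-3
Step 2: p = ni^2 / n = (1.5e10)^2 / 1.65e+16
Step 3: p = 2.25e20 / 1.65e+16 = 1.36e+04 cm^-3

1.36e+04


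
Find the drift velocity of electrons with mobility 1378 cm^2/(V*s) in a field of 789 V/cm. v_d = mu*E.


Step 1: v_d = mu * E
Step 2: v_d = 1378 * 789 = 1087242
Step 3: v_d = 1.09e+06 cm/s

1.09e+06


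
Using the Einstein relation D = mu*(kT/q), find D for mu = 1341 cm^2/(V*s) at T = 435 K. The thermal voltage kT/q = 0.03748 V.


Step 1: D = mu * (kT/q)
Step 2: D = 1341 * 0.03748
Step 3: D = 50.26 cm^2/s

50.26


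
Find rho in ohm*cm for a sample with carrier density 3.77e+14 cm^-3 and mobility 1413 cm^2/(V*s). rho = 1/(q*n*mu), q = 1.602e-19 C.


Step 1: sigma = q * n * mu = 1.602e-19 * 3.77e+14 * 1413 = 8.53387e-02 S/cm
Step 2: rho = 1 / sigma = 1 / 8.53387e-02 = 11.72 ohm*cm

11.72


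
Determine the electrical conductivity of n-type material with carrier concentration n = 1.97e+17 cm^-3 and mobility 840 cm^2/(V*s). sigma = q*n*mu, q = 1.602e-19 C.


Step 1: sigma = q * n * mu
Step 2: sigma = 1.602e-19 * 1.97e+17 * 840
Step 3: sigma = 2.651e+01 S/cm

2.651e+01


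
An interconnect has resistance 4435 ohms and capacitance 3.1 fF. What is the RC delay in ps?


Step 1: tau = R * C
Step 2: tau = 4435 * 3.1 fF = 4435 * 3.1e-15 F
Step 3: tau = 1.37485e-11 s = 13.7485 ps

13.7485


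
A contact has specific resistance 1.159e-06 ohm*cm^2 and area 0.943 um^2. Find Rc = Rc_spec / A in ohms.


Step 1: Convert area to cm^2: 0.943 um^2 = 9.4300e-09 cm^2
Step 2: Rc = Rc_spec / A = 1.159e-06 / 9.4300e-09
Step 3: Rc = 1.23e+02 ohms

1.23e+02


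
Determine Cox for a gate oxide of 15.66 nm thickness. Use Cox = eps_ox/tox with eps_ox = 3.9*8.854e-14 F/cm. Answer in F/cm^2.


Step 1: eps_ox = 3.9 * 8.854e-14 = 3.45306e-13 F/cm
Step 2: tox in cm = 15.66 nm * 1e-7 = 1.5660e-06 cm
Step 3: Cox = 3.45306e-13 / 1.5660e-06 = 2.21e-07 F/cm^2

2.21e-07


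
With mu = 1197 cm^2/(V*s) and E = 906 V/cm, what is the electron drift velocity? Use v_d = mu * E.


Step 1: v_d = mu * E
Step 2: v_d = 1197 * 906 = 1084482
Step 3: v_d = 1.08e+06 cm/s

1.08e+06


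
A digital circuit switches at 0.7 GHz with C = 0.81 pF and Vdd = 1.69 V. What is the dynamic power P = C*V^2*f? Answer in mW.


Step 1: V^2 = 1.69^2 = 2.8561 V^2
Step 2: P = C*V^2*f = 0.81e-12 F * 2.8561 * 0.7e9 Hz
Step 3: P = 1.6194087e-03 W
Step 4: P = 1.619 mW

1.619


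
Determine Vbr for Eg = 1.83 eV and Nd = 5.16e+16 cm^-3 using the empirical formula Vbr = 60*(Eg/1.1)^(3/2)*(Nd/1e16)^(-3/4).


Step 1: Eg/1.1 = 1.83/1.1 = 1.663636
Step 2: (Eg/1.1)^1.5 = 1.663636^1.5 = 2.145791
Step 3: (Nd/1e16)^(-0.75) = (5.16)^(-0.75) = 0.292087
Step 4: Vbr = 60 * 2.145791 * 0.292087 = 37.6 V

37.6


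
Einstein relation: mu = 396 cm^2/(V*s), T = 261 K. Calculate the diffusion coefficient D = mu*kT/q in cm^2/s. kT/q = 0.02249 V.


Step 1: D = mu * (kT/q)
Step 2: D = 396 * 0.02249
Step 3: D = 8.91 cm^2/s

8.91


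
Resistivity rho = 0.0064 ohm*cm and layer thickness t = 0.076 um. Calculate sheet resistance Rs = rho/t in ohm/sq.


Step 1: Convert thickness to cm: t = 0.076 um = 7.6000e-06 cm
Step 2: Rs = rho / t = 0.0064 / 7.6000e-06
Step 3: Rs = 842.1 ohm/sq

842.1


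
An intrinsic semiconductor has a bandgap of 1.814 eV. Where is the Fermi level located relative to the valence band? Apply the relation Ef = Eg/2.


Step 1: For an intrinsic semiconductor, the Fermi level sits at midgap.
Step 2: Ef = Eg / 2 = 1.814 / 2 = 0.907 eV

0.907


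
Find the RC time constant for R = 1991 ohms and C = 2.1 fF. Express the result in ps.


Step 1: tau = R * C
Step 2: tau = 1991 * 2.1 fF = 1991 * 2.1e-15 F
Step 3: tau = 4.1811e-12 s = 4.1811 ps

4.1811


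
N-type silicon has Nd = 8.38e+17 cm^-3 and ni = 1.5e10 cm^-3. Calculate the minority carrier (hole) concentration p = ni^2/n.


Step 1: Since Nd >> ni, n ≈ Nd = 8.38e+17 cm^-3
Step 2: p = ni^2 / n = (1.5e10)^2 / 8.38e+17
Step 3: p = 2.25e20 / 8.38e+17 = 2.68e+02 cm^-3

2.68e+02


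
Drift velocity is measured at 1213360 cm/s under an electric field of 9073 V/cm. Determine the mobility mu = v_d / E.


Step 1: mu = v_d / E
Step 2: mu = 1213360 / 9073
Step 3: mu = 133.73 cm^2/(V*s)

133.73


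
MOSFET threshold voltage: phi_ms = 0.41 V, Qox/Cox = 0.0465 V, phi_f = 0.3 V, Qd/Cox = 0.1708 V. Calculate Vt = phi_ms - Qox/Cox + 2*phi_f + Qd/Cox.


Step 1: Vt = phi_ms - Qox/Cox + 2*phi_f + Qd/Cox
Step 2: Vt = 0.41 - 0.0465 + 2*0.3 + 0.1708
Step 3: Vt = 0.41 - 0.0465 + 0.6 + 0.1708
Step 4: Vt = 1.1343 V

1.1343


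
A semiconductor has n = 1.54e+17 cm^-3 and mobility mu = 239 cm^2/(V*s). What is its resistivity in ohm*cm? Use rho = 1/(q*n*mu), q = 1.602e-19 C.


Step 1: sigma = q * n * mu = 1.602e-19 * 1.54e+17 * 239 = 5.89632e+00 S/cm
Step 2: rho = 1 / sigma = 1 / 5.89632e+00 = 0.1696 ohm*cm

0.1696


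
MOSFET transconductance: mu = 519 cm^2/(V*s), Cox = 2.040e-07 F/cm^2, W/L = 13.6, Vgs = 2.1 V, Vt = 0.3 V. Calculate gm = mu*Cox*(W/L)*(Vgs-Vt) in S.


Step 1: Vov = Vgs - Vt = 2.1 - 0.3 = 1.8 V
Step 2: gm = mu * Cox * (W/L) * Vov
Step 3: gm = 519 * 2.040e-07 * 13.6 * 1.8 = 2.59e-03 S

2.59e-03


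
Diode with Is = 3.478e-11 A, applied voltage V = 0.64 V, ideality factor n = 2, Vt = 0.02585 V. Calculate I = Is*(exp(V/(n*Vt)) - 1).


Step 1: V/(n*Vt) = 0.64/(2*0.02585) = 12.3791
Step 2: exp(12.3791) = 2.3778e+05
Step 3: I = 3.478e-11 * (2.3778e+05 - 1) = 8.27e-06 A

8.27e-06


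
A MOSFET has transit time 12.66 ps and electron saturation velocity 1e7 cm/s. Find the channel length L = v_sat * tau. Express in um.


Step 1: tau in seconds = 12.66 ps * 1e-12 = 1.2660e-11 s
Step 2: L = v_sat * tau = 1e7 * 1.2660e-11 = 1.2660e-04 cm
Step 3: L in um = 1.2660e-04 * 1e4 = 1.266 um

1.266


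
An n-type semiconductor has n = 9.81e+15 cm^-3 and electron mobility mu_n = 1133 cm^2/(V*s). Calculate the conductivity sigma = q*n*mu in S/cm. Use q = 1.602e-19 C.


Step 1: sigma = q * n * mu
Step 2: sigma = 1.602e-19 * 9.81e+15 * 1133
Step 3: sigma = 1.781e+00 S/cm

1.781e+00


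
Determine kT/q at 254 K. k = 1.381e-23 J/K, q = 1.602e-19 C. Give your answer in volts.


Step 1: kT = 1.381e-23 * 254 = 3.50774e-21 J
Step 2: Vt = kT/q = 3.50774e-21 / 1.602e-19
Step 3: Vt = 0.0219 V

0.0219


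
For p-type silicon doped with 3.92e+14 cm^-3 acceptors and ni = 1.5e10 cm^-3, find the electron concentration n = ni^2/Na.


Step 1: Majority hole concentration p ≈ Na = 3.92e+14 cm^-3
Step 2: n = ni^2 / Na = (1.5e10)^2 / 3.92e+14
Step 3: n = 5.74e+05 cm^-3

5.74e+05


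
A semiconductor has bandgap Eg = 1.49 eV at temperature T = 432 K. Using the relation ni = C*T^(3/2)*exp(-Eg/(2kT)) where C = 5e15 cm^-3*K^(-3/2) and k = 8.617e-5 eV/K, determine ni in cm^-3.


Step 1: Compute kT = 8.617e-5 * 432 = 0.03722544 eV
Step 2: Exponent = -Eg/(2kT) = -1.49/(2*0.03722544) = -20.01320
Step 3: T^(3/2) = 432^1.5 = 8978.95
Step 4: ni = 5e15 * 8978.95 * exp(-20.01320) = 9.13e+10 cm^-3

9.13e+10


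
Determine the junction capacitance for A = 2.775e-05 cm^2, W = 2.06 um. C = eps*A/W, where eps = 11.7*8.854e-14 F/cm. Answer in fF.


Step 1: eps_Si = 11.7 * 8.854e-14 = 1.035918e-12 F/cm
Step 2: W in cm = 2.06 * 1e-4 = 2.06e-04 cm
Step 3: C = 1.035918e-12 * 2.775e-05 / 2.06e-04 = 1.395472e-13 F
Step 4: C = 139.55 fF

139.55


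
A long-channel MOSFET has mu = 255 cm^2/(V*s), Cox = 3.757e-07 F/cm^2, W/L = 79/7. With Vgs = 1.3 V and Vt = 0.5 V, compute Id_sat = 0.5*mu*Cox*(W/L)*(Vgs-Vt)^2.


Step 1: Overdrive voltage Vov = Vgs - Vt = 1.3 - 0.5 = 0.8 V
Step 2: W/L = 79/7 = 11.2857
Step 3: Id = 0.5 * 255 * 3.757e-07 * 11.2857 * 0.8^2
Step 4: Id = 3.46e-04 A

3.46e-04


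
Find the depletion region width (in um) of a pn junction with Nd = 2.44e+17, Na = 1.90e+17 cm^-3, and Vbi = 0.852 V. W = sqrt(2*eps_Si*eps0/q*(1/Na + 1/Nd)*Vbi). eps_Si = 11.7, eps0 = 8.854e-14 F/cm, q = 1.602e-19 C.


Step 1: 1/Na + 1/Nd = 1/1.90e+17 + 1/2.44e+17 = 9.36152e-18
Step 2: 2*eps*eps0/q = 2*11.7*8.854e-14/1.602e-19 = 1.293281e+07
Step 3: W^2 = 1.293281e+07 * 9.36152e-18 * 0.852 = 1.03152e-10
Step 4: W = sqrt(1.03152e-10) = 1.016e-05 cm = 0.1016 um

0.1016


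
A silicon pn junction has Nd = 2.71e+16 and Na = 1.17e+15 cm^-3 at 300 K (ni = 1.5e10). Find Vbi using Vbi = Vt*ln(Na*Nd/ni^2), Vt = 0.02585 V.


Step 1: Compute Na*Nd/ni^2 = 1.17e+15 * 2.71e+16 / (1.5e10)^2 = 1.4092e+11
Step 2: ln(1.4092e+11) = 25.6715
Step 3: Vbi = 0.02585 * 25.6715 = 0.664 V

0.664


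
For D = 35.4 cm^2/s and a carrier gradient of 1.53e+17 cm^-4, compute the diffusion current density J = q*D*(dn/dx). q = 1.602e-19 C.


Step 1: J = q * D * (dn/dx)
Step 2: J = 1.602e-19 * 35.4 * 1.53e+17
Step 3: J = 8.68e-01 A/cm^2

8.68e-01


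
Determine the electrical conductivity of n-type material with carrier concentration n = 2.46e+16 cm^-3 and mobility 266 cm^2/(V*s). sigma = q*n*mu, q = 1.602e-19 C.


Step 1: sigma = q * n * mu
Step 2: sigma = 1.602e-19 * 2.46e+16 * 266
Step 3: sigma = 1.048e+00 S/cm

1.048e+00


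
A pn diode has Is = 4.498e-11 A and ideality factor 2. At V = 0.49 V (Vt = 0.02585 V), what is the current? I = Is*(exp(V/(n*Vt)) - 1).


Step 1: V/(n*Vt) = 0.49/(2*0.02585) = 9.4778
Step 2: exp(9.4778) = 1.3066e+04
Step 3: I = 4.498e-11 * (1.3066e+04 - 1) = 5.88e-07 A

5.88e-07


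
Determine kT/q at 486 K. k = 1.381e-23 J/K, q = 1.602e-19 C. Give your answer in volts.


Step 1: kT = 1.381e-23 * 486 = 6.71166e-21 J
Step 2: Vt = kT/q = 6.71166e-21 / 1.602e-19
Step 3: Vt = 0.0419 V

0.0419


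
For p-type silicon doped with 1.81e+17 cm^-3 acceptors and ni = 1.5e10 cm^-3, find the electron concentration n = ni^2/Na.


Step 1: Majority hole concentration p ≈ Na = 1.81e+17 cm^-3
Step 2: n = ni^2 / Na = (1.5e10)^2 / 1.81e+17
Step 3: n = 1.24e+03 cm^-3

1.24e+03


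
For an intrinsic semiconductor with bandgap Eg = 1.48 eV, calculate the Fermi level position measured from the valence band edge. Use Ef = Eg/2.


Step 1: For an intrinsic semiconductor, the Fermi level sits at midgap.
Step 2: Ef = Eg / 2 = 1.48 / 2 = 0.74 eV

0.74


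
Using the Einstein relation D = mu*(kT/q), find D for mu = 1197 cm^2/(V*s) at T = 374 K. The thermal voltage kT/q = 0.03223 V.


Step 1: D = mu * (kT/q)
Step 2: D = 1197 * 0.03223
Step 3: D = 38.58 cm^2/s

38.58


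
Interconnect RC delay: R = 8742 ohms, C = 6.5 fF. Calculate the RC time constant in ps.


Step 1: tau = R * C
Step 2: tau = 8742 * 6.5 fF = 8742 * 6.5e-15 F
Step 3: tau = 5.6823e-11 s = 56.823 ps

56.823
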